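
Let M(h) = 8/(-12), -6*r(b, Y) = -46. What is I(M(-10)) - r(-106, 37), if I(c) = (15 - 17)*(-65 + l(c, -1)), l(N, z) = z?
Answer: 373/3 ≈ 124.33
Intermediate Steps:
r(b, Y) = 23/3 (r(b, Y) = -⅙*(-46) = 23/3)
M(h) = -⅔ (M(h) = 8*(-1/12) = -⅔)
I(c) = 132 (I(c) = (15 - 17)*(-65 - 1) = -2*(-66) = 132)
I(M(-10)) - r(-106, 37) = 132 - 1*23/3 = 132 - 23/3 = 373/3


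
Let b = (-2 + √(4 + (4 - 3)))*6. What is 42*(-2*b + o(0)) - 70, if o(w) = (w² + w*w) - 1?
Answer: 896 - 504*√5 ≈ -230.98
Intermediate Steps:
b = -12 + 6*√5 (b = (-2 + √(4 + 1))*6 = (-2 + √5)*6 = -12 + 6*√5 ≈ 1.4164)
o(w) = -1 + 2*w² (o(w) = (w² + w²) - 1 = 2*w² - 1 = -1 + 2*w²)
42*(-2*b + o(0)) - 70 = 42*(-2*(-12 + 6*√5) + (-1 + 2*0²)) - 70 = 42*((24 - 12*√5) + (-1 + 2*0)) - 70 = 42*((24 - 12*√5) + (-1 + 0)) - 70 = 42*((24 - 12*√5) - 1) - 70 = 42*(23 - 12*√5) - 70 = (966 - 504*√5) - 70 = 896 - 504*√5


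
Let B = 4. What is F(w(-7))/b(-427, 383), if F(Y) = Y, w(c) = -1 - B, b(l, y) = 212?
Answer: -5/212 ≈ -0.023585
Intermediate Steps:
w(c) = -5 (w(c) = -1 - 1*4 = -1 - 4 = -5)
F(w(-7))/b(-427, 383) = -5/212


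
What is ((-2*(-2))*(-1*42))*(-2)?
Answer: 336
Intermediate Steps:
((-2*(-2))*(-1*42))*(-2) = (4*(-42))*(-2) = -168*(-2) = 336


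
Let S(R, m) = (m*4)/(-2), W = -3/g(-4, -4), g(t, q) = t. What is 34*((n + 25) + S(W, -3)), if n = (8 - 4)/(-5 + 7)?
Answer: 1122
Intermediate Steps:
n = 2 (n = 4/2 = 4*(½) = 2)
W = ¾ (W = -3/(-4) = -3*(-¼) = ¾ ≈ 0.75000)
S(R, m) = -2*m (S(R, m) = (4*m)*(-½) = -2*m)
34*((n + 25) + S(W, -3)) = 34*((2 + 25) - 2*(-3)) = 34*(27 + 6) = 34*33 = 1122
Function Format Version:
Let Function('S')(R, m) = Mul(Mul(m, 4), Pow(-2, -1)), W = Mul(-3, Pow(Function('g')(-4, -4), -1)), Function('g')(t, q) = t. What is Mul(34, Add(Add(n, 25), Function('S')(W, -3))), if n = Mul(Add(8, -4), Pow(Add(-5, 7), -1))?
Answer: 1122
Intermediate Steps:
n = 2 (n = Mul(4, Pow(2, -1)) = Mul(4, Rational(1, 2)) = 2)
W = Rational(3, 4) (W = Mul(-3, Pow(-4, -1)) = Mul(-3, Rational(-1, 4)) = Rational(3, 4) ≈ 0.75000)
Function('S')(R, m) = Mul(-2, m) (Function('S')(R, m) = Mul(Mul(4, m), Rational(-1, 2)) = Mul(-2, m))
Mul(34, Add(Add(n, 25), Function('S')(W, -3))) = Mul(34, Add(Add(2, 25), Mul(-2, -3))) = Mul(34, Add(27, 6)) = Mul(34, 33) = 1122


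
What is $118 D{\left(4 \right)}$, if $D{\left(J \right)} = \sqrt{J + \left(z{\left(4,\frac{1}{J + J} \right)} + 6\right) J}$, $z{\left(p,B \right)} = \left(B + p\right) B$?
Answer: $\frac{59 \sqrt{481}}{2} \approx 646.99$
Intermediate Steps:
$z{\left(p,B \right)} = B \left(B + p\right)$
$D{\left(J \right)} = \sqrt{J + J \left(6 + \frac{4 + \frac{1}{2 J}}{2 J}\right)}$ ($D{\left(J \right)} = \sqrt{J + \left(\frac{\frac{1}{J + J} + 4}{J + J} + 6\right) J} = \sqrt{J + \left(\frac{\frac{1}{2 J} + 4}{2 J} + 6\right) J} = \sqrt{J + \left(\frac{1}{2 J} \left(\frac{1}{2 J} + 4\right) + 6\right) J} = \sqrt{J + \left(\frac{1}{2 J} \left(4 + \frac{1}{2 J}\right) + 6\right) J} = \sqrt{J + \left(\frac{4 + \frac{1}{2 J}}{2 J} + 6\right) J} = \sqrt{J + \left(6 + \frac{4 + \frac{1}{2 J}}{2 J}\right) J} = \sqrt{J + J \left(6 + \frac{4 + \frac{1}{2 J}}{2 J}\right)}$)
$118 D{\left(4 \right)} = 118 \frac{\sqrt{8 + \frac{1}{4} + 28 \cdot 4}}{2} = 118 \frac{\sqrt{8 + \frac{1}{4} + 112}}{2} = 118 \frac{\sqrt{\frac{481}{4}}}{2} = 118 \frac{\frac{1}{2} \sqrt{481}}{2} = 118 \frac{\sqrt{481}}{4} = \frac{59 \sqrt{481}}{2}$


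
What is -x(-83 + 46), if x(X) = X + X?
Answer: 74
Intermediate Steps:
x(X) = 2*X
-x(-83 + 46) = -2*(-83 + 46) = -2*(-37) = -1*(-74) = 74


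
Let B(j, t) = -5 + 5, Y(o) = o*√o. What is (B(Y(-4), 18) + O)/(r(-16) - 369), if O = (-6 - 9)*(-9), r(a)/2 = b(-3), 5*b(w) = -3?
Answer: -225/617 ≈ -0.36467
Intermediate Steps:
b(w) = -⅗ (b(w) = (⅕)*(-3) = -⅗)
Y(o) = o^(3/2)
r(a) = -6/5 (r(a) = 2*(-⅗) = -6/5)
O = 135 (O = -15*(-9) = 135)
B(j, t) = 0
(B(Y(-4), 18) + O)/(r(-16) - 369) = (0 + 135)/(-6/5 - 369) = 135/(-1851/5) = 135*(-5/1851) = -225/617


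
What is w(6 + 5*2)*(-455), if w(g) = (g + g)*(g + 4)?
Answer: -291200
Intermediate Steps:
w(g) = 2*g*(4 + g) (w(g) = (2*g)*(4 + g) = 2*g*(4 + g))
w(6 + 5*2)*(-455) = (2*(6 + 5*2)*(4 + (6 + 5*2)))*(-455) = (2*(6 + 10)*(4 + (6 + 10)))*(-455) = (2*16*(4 + 16))*(-455) = (2*16*20)*(-455) = 640*(-455) = -291200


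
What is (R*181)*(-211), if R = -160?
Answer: 6110560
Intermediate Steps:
(R*181)*(-211) = -160*181*(-211) = -28960*(-211) = 6110560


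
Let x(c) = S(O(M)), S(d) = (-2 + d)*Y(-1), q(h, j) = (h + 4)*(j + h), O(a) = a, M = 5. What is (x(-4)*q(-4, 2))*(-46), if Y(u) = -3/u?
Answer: 0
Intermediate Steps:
q(h, j) = (4 + h)*(h + j)
S(d) = -6 + 3*d (S(d) = (-2 + d)*(-3/(-1)) = (-2 + d)*(-3*(-1)) = (-2 + d)*3 = -6 + 3*d)
x(c) = 9 (x(c) = -6 + 3*5 = -6 + 15 = 9)
(x(-4)*q(-4, 2))*(-46) = (9*((-4)² + 4*(-4) + 4*2 - 4*2))*(-46) = (9*(16 - 16 + 8 - 8))*(-46) = (9*0)*(-46) = 0*(-46) = 0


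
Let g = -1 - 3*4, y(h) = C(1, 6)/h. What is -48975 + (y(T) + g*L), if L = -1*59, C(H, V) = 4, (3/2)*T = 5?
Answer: -241034/5 ≈ -48207.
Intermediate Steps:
T = 10/3 (T = (2/3)*5 = 10/3 ≈ 3.3333)
y(h) = 4/h
g = -13 (g = -1 - 12 = -13)
L = -59
-48975 + (y(T) + g*L) = -48975 + (4/(10/3) - 13*(-59)) = -48975 + (4*(3/10) + 767) = -48975 + (6/5 + 767) = -48975 + 3841/5 = -241034/5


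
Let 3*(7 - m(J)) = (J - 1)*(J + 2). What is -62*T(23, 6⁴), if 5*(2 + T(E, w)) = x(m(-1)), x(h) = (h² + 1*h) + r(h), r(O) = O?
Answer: -35774/45 ≈ -794.98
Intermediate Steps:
m(J) = 7 - (-1 + J)*(2 + J)/3 (m(J) = 7 - (J - 1)*(J + 2)/3 = 7 - (-1 + J)*(2 + J)/3)
x(h) = h² + 2*h (x(h) = (h² + 1*h) + h = (h² + h) + h = (h + h²) + h = h² + 2*h)
T(E, w) = 577/45 (T(E, w) = -2 + ((23/3 - ⅓*(-1) - ⅓*(-1)²)*(2 + (23/3 - ⅓*(-1) - ⅓*(-1)²)))/5 = -2 + ((23/3 + ⅓ - ⅓*1)*(2 + (23/3 + ⅓ - ⅓*1)))/5 = -2 + ((23/3 + ⅓ - ⅓)*(2 + (23/3 + ⅓ - ⅓)))/5 = -2 + (23*(2 + 23/3)/3)/5 = -2 + ((23/3)*(29/3))/5 = -2 + (⅕)*(667/9) = -2 + 667/45 = 577/45)
-62*T(23, 6⁴) = -62*577/45 = -35774/45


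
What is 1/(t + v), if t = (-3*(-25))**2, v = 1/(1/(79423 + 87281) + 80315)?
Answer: 13388831761/75312178822329 ≈ 0.00017778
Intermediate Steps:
v = 166704/13388831761 (v = 1/(1/166704 + 80315) = 1/(13388831761/166704) = 166704/13388831761 ≈ 1.2451e-5)
t = 5625 (t = 75**2 = 5625)
1/(t + v) = 1/(5625 + 166704/13388831761) = 1/(75312178822329/13388831761) = 13388831761/75312178822329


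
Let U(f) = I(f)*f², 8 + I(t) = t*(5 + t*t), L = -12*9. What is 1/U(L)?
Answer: -1/14699672640 ≈ -6.8029e-11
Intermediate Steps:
L = -108
I(t) = -8 + t*(5 + t²) (I(t) = -8 + t*(5 + t*t) = -8 + t*(5 + t²))
U(f) = f²*(-8 + f³ + 5*f) (U(f) = (-8 + f³ + 5*f)*f² = f²*(-8 + f³ + 5*f))
1/U(L) = 1/((-108)²*(-8 + (-108)³ + 5*(-108))) = 1/(11664*(-8 - 1259712 - 540)) = 1/(11664*(-1260260)) = 1/(-14699672640) = -1/14699672640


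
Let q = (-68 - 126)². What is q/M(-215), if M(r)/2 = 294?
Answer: 9409/147 ≈ 64.007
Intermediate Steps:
M(r) = 588 (M(r) = 2*294 = 588)
q = 37636 (q = (-194)² = 37636)
q/M(-215) = 37636/588 = 37636*(1/588) = 9409/147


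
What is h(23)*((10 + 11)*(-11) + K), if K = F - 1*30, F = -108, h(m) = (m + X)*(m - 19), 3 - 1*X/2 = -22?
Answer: -107748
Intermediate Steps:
X = 50 (X = 6 - 2*(-22) = 6 + 44 = 50)
h(m) = (-19 + m)*(50 + m) (h(m) = (m + 50)*(m - 19) = (50 + m)*(-19 + m) = (-19 + m)*(50 + m))
K = -138 (K = -108 - 1*30 = -108 - 30 = -138)
h(23)*((10 + 11)*(-11) + K) = (-950 + 23**2 + 31*23)*((10 + 11)*(-11) - 138) = (-950 + 529 + 713)*(21*(-11) - 138) = 292*(-231 - 138) = 292*(-369) = -107748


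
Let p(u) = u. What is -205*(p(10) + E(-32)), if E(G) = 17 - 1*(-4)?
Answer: -6355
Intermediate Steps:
E(G) = 21 (E(G) = 17 + 4 = 21)
-205*(p(10) + E(-32)) = -205*(10 + 21) = -205*31 = -6355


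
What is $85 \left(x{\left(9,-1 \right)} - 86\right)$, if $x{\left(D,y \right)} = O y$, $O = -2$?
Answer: $-7140$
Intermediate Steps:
$x{\left(D,y \right)} = - 2 y$
$85 \left(x{\left(9,-1 \right)} - 86\right) = 85 \left(\left(-2\right) \left(-1\right) - 86\right) = 85 \left(2 - 86\right) = 85 \left(-84\right) = -7140$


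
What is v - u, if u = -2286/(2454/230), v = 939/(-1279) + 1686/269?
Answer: 30927844557/140716859 ≈ 219.79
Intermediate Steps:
v = 1903803/344051 (v = 939*(-1/1279) + 1686*(1/269) = -939/1279 + 1686/269 = 1903803/344051 ≈ 5.5335)
u = -87630/409 (u = -2286/(2454*(1/230)) = -2286/1227/115 = -2286*115/1227 = -87630/409 ≈ -214.25)
v - u = 1903803/344051 - 1*(-87630/409) = 1903803/344051 + 87630/409 = 30927844557/140716859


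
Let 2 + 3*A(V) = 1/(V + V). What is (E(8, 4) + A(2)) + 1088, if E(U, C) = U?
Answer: 13145/12 ≈ 1095.4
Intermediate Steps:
A(V) = -⅔ + 1/(6*V) (A(V) = -⅔ + 1/(3*(V + V)) = -⅔ + 1/(3*((2*V))) = -⅔ + (1/(2*V))/3 = -⅔ + 1/(6*V))
(E(8, 4) + A(2)) + 1088 = (8 + (⅙)*(1 - 4*2)/2) + 1088 = (8 + (⅙)*(½)*(1 - 8)) + 1088 = (8 + (⅙)*(½)*(-7)) + 1088 = (8 - 7/12) + 1088 = 89/12 + 1088 = 13145/12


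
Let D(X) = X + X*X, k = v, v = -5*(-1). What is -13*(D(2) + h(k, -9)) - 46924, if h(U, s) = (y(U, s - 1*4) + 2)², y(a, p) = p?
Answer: -48575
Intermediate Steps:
v = 5
k = 5
h(U, s) = (-2 + s)² (h(U, s) = ((s - 1*4) + 2)² = ((s - 4) + 2)² = ((-4 + s) + 2)² = (-2 + s)²)
D(X) = X + X²
-13*(D(2) + h(k, -9)) - 46924 = -13*(2*(1 + 2) + (-2 - 9)²) - 46924 = -13*(2*3 + (-11)²) - 46924 = -13*(6 + 121) - 46924 = -13*127 - 46924 = -1651 - 46924 = -48575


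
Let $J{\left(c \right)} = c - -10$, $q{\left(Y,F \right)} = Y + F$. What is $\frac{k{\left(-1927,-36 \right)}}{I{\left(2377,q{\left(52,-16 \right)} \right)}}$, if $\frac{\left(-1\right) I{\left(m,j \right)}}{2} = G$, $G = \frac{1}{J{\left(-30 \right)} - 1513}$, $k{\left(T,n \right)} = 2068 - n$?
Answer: $1612716$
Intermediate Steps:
$q{\left(Y,F \right)} = F + Y$
$J{\left(c \right)} = 10 + c$ ($J{\left(c \right)} = c + 10 = 10 + c$)
$G = - \frac{1}{1533}$ ($G = \frac{1}{\left(10 - 30\right) - 1513} = \frac{1}{-20 - 1513} = \frac{1}{-1533} = - \frac{1}{1533} \approx -0.00065232$)
$I{\left(m,j \right)} = \frac{2}{1533}$ ($I{\left(m,j \right)} = \left(-2\right) \left(- \frac{1}{1533}\right) = \frac{2}{1533}$)
$\frac{k{\left(-1927,-36 \right)}}{I{\left(2377,q{\left(52,-16 \right)} \right)}} = \frac{2068 - -36}{\frac{2}{1533}} = \left(2068 + 36\right) \frac{1533}{2} = 2104 \cdot \frac{1533}{2} = 1612716$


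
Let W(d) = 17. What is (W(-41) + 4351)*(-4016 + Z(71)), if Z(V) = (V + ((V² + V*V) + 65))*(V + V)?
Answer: 6320233920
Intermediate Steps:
Z(V) = 2*V*(65 + V + 2*V²) (Z(V) = (V + ((V² + V²) + 65))*(2*V) = (V + (2*V² + 65))*(2*V) = (V + (65 + 2*V²))*(2*V) = (65 + V + 2*V²)*(2*V) = 2*V*(65 + V + 2*V²))
(W(-41) + 4351)*(-4016 + Z(71)) = (17 + 4351)*(-4016 + 2*71*(65 + 71 + 2*71²)) = 4368*(-4016 + 2*71*(65 + 71 + 2*5041)) = 4368*(-4016 + 2*71*(65 + 71 + 10082)) = 4368*(-4016 + 2*71*10218) = 4368*(-4016 + 1450956) = 4368*1446940 = 6320233920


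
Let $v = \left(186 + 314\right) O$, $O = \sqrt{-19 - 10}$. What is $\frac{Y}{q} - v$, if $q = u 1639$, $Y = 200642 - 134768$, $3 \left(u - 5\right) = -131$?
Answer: $- \frac{98811}{95062} - 500 i \sqrt{29} \approx -1.0394 - 2692.6 i$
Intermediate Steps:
$u = - \frac{116}{3}$ ($u = 5 + \frac{1}{3} \left(-131\right) = 5 - \frac{131}{3} = - \frac{116}{3} \approx -38.667$)
$Y = 65874$ ($Y = 200642 - 134768 = 65874$)
$O = i \sqrt{29}$ ($O = \sqrt{-29} = i \sqrt{29} \approx 5.3852 i$)
$q = - \frac{190124}{3}$ ($q = \left(- \frac{116}{3}\right) 1639 = - \frac{190124}{3} \approx -63375.0$)
$v = 500 i \sqrt{29}$ ($v = \left(186 + 314\right) i \sqrt{29} = 500 i \sqrt{29} \approx 2692.6 i$)
$\frac{Y}{q} - v = \frac{65874}{- \frac{190124}{3}} - 500 i \sqrt{29} = 65874 \left(- \frac{3}{190124}\right) - 500 i \sqrt{29} = - \frac{98811}{95062} - 500 i \sqrt{29}$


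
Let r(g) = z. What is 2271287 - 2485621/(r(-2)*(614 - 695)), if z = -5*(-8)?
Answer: 7361455501/3240 ≈ 2.2721e+6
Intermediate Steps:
z = 40
r(g) = 40
2271287 - 2485621/(r(-2)*(614 - 695)) = 2271287 - 2485621/(40*(614 - 695)) = 2271287 - 2485621/(40*(-81)) = 2271287 - 2485621/(-3240) = 2271287 - 2485621*(-1)/3240 = 2271287 - 1*(-2485621/3240) = 2271287 + 2485621/3240 = 7361455501/3240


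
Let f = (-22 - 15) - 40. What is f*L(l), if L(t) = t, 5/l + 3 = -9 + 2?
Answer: 77/2 ≈ 38.500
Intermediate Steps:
l = -1/2 (l = 5/(-3 + (-9 + 2)) = 5/(-3 - 7) = 5/(-10) = 5*(-1/10) = -1/2 ≈ -0.50000)
f = -77 (f = -37 - 40 = -77)
f*L(l) = -77*(-1/2) = 77/2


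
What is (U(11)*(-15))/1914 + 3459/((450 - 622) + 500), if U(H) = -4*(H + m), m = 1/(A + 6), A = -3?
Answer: 3421783/313896 ≈ 10.901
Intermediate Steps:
m = ⅓ (m = 1/(-3 + 6) = 1/3 = ⅓ ≈ 0.33333)
U(H) = -4/3 - 4*H (U(H) = -4*(H + ⅓) = -4*(⅓ + H) = -4/3 - 4*H)
(U(11)*(-15))/1914 + 3459/((450 - 622) + 500) = ((-4/3 - 4*11)*(-15))/1914 + 3459/((450 - 622) + 500) = ((-4/3 - 44)*(-15))*(1/1914) + 3459/(-172 + 500) = -136/3*(-15)*(1/1914) + 3459/328 = 680*(1/1914) + 3459*(1/328) = 340/957 + 3459/328 = 3421783/313896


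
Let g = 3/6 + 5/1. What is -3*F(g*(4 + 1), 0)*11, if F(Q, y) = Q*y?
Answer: 0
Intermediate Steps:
g = 11/2 (g = 3*(⅙) + 5*1 = ½ + 5 = 11/2 ≈ 5.5000)
-3*F(g*(4 + 1), 0)*11 = -3*11*(4 + 1)/2*0*11 = -3*(11/2)*5*0*11 = -165*0/2*11 = -3*0*11 = 0*11 = 0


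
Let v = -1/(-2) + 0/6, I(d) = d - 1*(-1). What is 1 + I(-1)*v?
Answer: 1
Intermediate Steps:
I(d) = 1 + d (I(d) = d + 1 = 1 + d)
v = 1/2 (v = -1*(-1/2) + 0*(1/6) = 1/2 + 0 = 1/2 ≈ 0.50000)
1 + I(-1)*v = 1 + (1 - 1)*(1/2) = 1 + 0*(1/2) = 1 + 0 = 1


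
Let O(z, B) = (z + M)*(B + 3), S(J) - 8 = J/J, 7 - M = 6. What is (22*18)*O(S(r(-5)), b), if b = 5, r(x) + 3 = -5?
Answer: 31680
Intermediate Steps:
M = 1 (M = 7 - 1*6 = 7 - 6 = 1)
r(x) = -8 (r(x) = -3 - 5 = -8)
S(J) = 9 (S(J) = 8 + J/J = 8 + 1 = 9)
O(z, B) = (1 + z)*(3 + B) (O(z, B) = (z + 1)*(B + 3) = (1 + z)*(3 + B))
(22*18)*O(S(r(-5)), b) = (22*18)*(3 + 5 + 3*9 + 5*9) = 396*(3 + 5 + 27 + 45) = 396*80 = 31680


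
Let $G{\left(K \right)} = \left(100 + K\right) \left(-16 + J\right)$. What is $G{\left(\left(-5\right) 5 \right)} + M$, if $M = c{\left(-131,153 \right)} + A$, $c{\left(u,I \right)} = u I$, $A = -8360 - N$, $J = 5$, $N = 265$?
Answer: $-29493$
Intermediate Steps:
$A = -8625$ ($A = -8360 - 265 = -8625$)
$c{\left(u,I \right)} = I u$
$M = -28668$ ($M = 153 \left(-131\right) - 8625 = -20043 - 8625 = -28668$)
$G{\left(K \right)} = -1100 - 11 K$ ($G{\left(K \right)} = \left(100 + K\right) \left(-16 + 5\right) = \left(100 + K\right) \left(-11\right) = -1100 - 11 K$)
$G{\left(\left(-5\right) 5 \right)} + M = \left(-1100 - 11 \left(\left(-5\right) 5\right)\right) - 28668 = \left(-1100 - -275\right) - 28668 = \left(-1100 + 275\right) - 28668 = -825 - 28668 = -29493$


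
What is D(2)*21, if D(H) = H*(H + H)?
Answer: 168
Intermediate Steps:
D(H) = 2*H**2 (D(H) = H*(2*H) = 2*H**2)
D(2)*21 = (2*2**2)*21 = (2*4)*21 = 8*21 = 168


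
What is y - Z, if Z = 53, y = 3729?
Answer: 3676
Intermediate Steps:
y - Z = 3729 - 1*53 = 3729 - 53 = 3676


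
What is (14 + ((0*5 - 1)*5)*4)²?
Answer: 36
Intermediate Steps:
(14 + ((0*5 - 1)*5)*4)² = (14 + ((0 - 1)*5)*4)² = (14 - 1*5*4)² = (14 - 5*4)² = (14 - 20)² = (-6)² = 36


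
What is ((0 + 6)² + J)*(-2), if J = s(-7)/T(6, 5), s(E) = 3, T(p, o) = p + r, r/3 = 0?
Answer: -73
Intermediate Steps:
r = 0 (r = 3*0 = 0)
T(p, o) = p (T(p, o) = p + 0 = p)
J = ½ (J = 3/6 = 3*(⅙) = ½ ≈ 0.50000)
((0 + 6)² + J)*(-2) = ((0 + 6)² + ½)*(-2) = (6² + ½)*(-2) = (36 + ½)*(-2) = (73/2)*(-2) = -73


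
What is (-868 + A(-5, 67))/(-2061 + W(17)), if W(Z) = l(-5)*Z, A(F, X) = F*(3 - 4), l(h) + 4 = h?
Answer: 863/2214 ≈ 0.38979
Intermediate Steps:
l(h) = -4 + h
A(F, X) = -F (A(F, X) = F*(-1) = -F)
W(Z) = -9*Z (W(Z) = (-4 - 5)*Z = -9*Z)
(-868 + A(-5, 67))/(-2061 + W(17)) = (-868 - 1*(-5))/(-2061 - 9*17) = (-868 + 5)/(-2061 - 153) = -863/(-2214) = -863*(-1/2214) = 863/2214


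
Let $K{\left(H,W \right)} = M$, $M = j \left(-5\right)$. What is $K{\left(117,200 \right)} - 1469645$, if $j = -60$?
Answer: $-1469345$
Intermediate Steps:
$M = 300$ ($M = \left(-60\right) \left(-5\right) = 300$)
$K{\left(H,W \right)} = 300$
$K{\left(117,200 \right)} - 1469645 = 300 - 1469645 = -1469345$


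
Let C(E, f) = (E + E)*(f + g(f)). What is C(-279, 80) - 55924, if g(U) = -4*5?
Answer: -89404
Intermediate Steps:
g(U) = -20
C(E, f) = 2*E*(-20 + f) (C(E, f) = (E + E)*(f - 20) = (2*E)*(-20 + f) = 2*E*(-20 + f))
C(-279, 80) - 55924 = 2*(-279)*(-20 + 80) - 55924 = 2*(-279)*60 - 55924 = -33480 - 55924 = -89404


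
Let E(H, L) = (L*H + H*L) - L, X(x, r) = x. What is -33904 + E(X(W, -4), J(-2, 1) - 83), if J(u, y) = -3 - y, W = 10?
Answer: -35557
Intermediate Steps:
E(H, L) = -L + 2*H*L (E(H, L) = (H*L + H*L) - L = 2*H*L - L = -L + 2*H*L)
-33904 + E(X(W, -4), J(-2, 1) - 83) = -33904 + ((-3 - 1*1) - 83)*(-1 + 2*10) = -33904 + ((-3 - 1) - 83)*(-1 + 20) = -33904 + (-4 - 83)*19 = -33904 - 87*19 = -33904 - 1653 = -35557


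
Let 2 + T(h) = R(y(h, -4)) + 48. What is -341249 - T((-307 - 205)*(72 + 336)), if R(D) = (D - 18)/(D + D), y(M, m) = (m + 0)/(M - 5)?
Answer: 514927/4 ≈ 1.2873e+5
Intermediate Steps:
y(M, m) = m/(-5 + M)
R(D) = (-18 + D)/(2*D) (R(D) = (-18 + D)/((2*D)) = (-18 + D)*(1/(2*D)) = (-18 + D)/(2*D))
T(h) = 46 + (-18 - 4/(-5 + h))*(5/4 - h/4)/2 (T(h) = -2 + ((-18 - 4/(-5 + h))/(2*((-4/(-5 + h)))) + 48) = -2 + ((5/4 - h/4)*(-18 - 4/(-5 + h))/2 + 48) = -2 + ((-18 - 4/(-5 + h))*(5/4 - h/4)/2 + 48) = -2 + (48 + (-18 - 4/(-5 + h))*(5/4 - h/4)/2) = 46 + (-18 - 4/(-5 + h))*(5/4 - h/4)/2)
-341249 - T((-307 - 205)*(72 + 336)) = -341249 - (141/4 + 9*((-307 - 205)*(72 + 336))/4) = -341249 - (141/4 + 9*(-512*408)/4) = -341249 - (141/4 + (9/4)*(-208896)) = -341249 - (141/4 - 470016) = -341249 - 1*(-1879923/4) = -341249 + 1879923/4 = 514927/4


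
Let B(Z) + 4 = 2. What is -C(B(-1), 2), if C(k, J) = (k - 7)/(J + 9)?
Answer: 9/11 ≈ 0.81818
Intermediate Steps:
B(Z) = -2 (B(Z) = -4 + 2 = -2)
C(k, J) = (-7 + k)/(9 + J)
-C(B(-1), 2) = -(-7 - 2)/(9 + 2) = -(-9)/11 = -1*(-9/11) = 9/11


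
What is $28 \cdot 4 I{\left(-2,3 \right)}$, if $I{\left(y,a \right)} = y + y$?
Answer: $-448$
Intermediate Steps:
$I{\left(y,a \right)} = 2 y$
$28 \cdot 4 I{\left(-2,3 \right)} = 28 \cdot 4 \cdot 2 \left(-2\right) = 112 \left(-4\right) = -448$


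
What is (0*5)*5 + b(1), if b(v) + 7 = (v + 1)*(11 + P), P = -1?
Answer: 13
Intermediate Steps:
b(v) = 3 + 10*v (b(v) = -7 + (v + 1)*(11 - 1) = -7 + (1 + v)*10 = -7 + (10 + 10*v) = 3 + 10*v)
(0*5)*5 + b(1) = (0*5)*5 + (3 + 10*1) = 0*5 + (3 + 10) = 0 + 13 = 13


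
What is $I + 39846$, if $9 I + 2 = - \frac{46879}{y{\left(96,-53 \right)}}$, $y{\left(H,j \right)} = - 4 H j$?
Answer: $\frac{7298424545}{183168} \approx 39846.0$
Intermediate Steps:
$y{\left(H,j \right)} = - 4 H j$
$I = - \frac{87583}{183168}$ ($I = - \frac{2}{9} + \frac{\left(-46879\right) \frac{1}{\left(-4\right) 96 \left(-53\right)}}{9} = - \frac{2}{9} + \frac{\left(-46879\right) \frac{1}{20352}}{9} = - \frac{2}{9} + \frac{1}{9} \left(- \frac{46879}{20352}\right) = - \frac{2}{9} - \frac{46879}{183168} = - \frac{87583}{183168} \approx -0.47816$)
$I + 39846 = - \frac{87583}{183168} + 39846 = \frac{7298424545}{183168}$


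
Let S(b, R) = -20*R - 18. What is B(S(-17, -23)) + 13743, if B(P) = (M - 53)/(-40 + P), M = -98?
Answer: 5524535/402 ≈ 13743.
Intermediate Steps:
S(b, R) = -18 - 20*R
B(P) = -151/(-40 + P) (B(P) = (-98 - 53)/(-40 + P) = -151/(-40 + P))
B(S(-17, -23)) + 13743 = -151/(-40 + (-18 - 20*(-23))) + 13743 = -151/(-40 + (-18 + 460)) + 13743 = -151/(-40 + 442) + 13743 = -151/402 + 13743 = 5524535/402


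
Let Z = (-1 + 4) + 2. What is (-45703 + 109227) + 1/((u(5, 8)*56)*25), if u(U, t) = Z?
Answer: 444668001/7000 ≈ 63524.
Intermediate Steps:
Z = 5 (Z = 3 + 2 = 5)
u(U, t) = 5
(-45703 + 109227) + 1/((u(5, 8)*56)*25) = (-45703 + 109227) + 1/((5*56)*25) = 63524 + 1/(280*25) = 63524 + 1/7000 = 444668001/7000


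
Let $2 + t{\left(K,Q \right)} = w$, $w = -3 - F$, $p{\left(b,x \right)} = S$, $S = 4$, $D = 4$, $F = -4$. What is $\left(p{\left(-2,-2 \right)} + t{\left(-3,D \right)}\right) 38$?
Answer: $114$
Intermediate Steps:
$p{\left(b,x \right)} = 4$
$w = 1$ ($w = -3 - -4 = -3 + 4 = 1$)
$t{\left(K,Q \right)} = -1$ ($t{\left(K,Q \right)} = -2 + 1 = -1$)
$\left(p{\left(-2,-2 \right)} + t{\left(-3,D \right)}\right) 38 = \left(4 - 1\right) 38 = 3 \cdot 38 = 114$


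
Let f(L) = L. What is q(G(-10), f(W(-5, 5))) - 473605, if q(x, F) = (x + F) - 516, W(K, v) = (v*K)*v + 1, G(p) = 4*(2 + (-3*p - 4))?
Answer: -474133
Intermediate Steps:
G(p) = -8 - 12*p (G(p) = 4*(2 + (-4 - 3*p)) = 4*(-2 - 3*p) = -8 - 12*p)
W(K, v) = 1 + K*v² (W(K, v) = (K*v)*v + 1 = K*v² + 1 = 1 + K*v²)
q(x, F) = -516 + F + x (q(x, F) = (F + x) - 516 = -516 + F + x)
q(G(-10), f(W(-5, 5))) - 473605 = (-516 + (1 - 5*5²) + (-8 - 12*(-10))) - 473605 = (-516 + (1 - 5*25) + (-8 + 120)) - 473605 = (-516 + (1 - 125) + 112) - 473605 = (-516 - 124 + 112) - 473605 = -528 - 473605 = -474133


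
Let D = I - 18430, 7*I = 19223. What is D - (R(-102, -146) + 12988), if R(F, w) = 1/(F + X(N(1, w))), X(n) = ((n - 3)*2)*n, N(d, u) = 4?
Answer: -18866075/658 ≈ -28672.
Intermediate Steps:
I = 19223/7 (I = (⅐)*19223 = 19223/7 ≈ 2746.1)
X(n) = n*(-6 + 2*n) (X(n) = ((-3 + n)*2)*n = (-6 + 2*n)*n = n*(-6 + 2*n))
R(F, w) = 1/(8 + F) (R(F, w) = 1/(F + 2*4*(-3 + 4)) = 1/(F + 2*4*1) = 1/(F + 8) = 1/(8 + F))
D = -109787/7 (D = 19223/7 - 18430 = -109787/7 ≈ -15684.)
D - (R(-102, -146) + 12988) = -109787/7 - (1/(8 - 102) + 12988) = -109787/7 - (1/(-94) + 12988) = -109787/7 - (-1/94 + 12988) = -109787/7 - 1*1220871/94 = -109787/7 - 1220871/94 = -18866075/658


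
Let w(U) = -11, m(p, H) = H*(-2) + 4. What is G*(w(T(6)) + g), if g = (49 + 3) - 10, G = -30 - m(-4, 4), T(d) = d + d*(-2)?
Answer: -806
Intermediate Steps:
m(p, H) = 4 - 2*H (m(p, H) = -2*H + 4 = 4 - 2*H)
T(d) = -d (T(d) = d - 2*d = -d)
G = -26 (G = -30 - (4 - 2*4) = -30 - (4 - 8) = -30 - 1*(-4) = -30 + 4 = -26)
g = 42 (g = 52 - 10 = 42)
G*(w(T(6)) + g) = -26*(-11 + 42) = -26*31 = -806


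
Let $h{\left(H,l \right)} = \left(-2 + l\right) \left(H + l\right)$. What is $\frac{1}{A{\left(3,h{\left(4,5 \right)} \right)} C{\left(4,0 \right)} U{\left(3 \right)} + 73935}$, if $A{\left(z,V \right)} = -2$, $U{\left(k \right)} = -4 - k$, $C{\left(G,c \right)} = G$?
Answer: $\frac{1}{73991} \approx 1.3515 \cdot 10^{-5}$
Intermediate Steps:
$\frac{1}{A{\left(3,h{\left(4,5 \right)} \right)} C{\left(4,0 \right)} U{\left(3 \right)} + 73935} = \frac{1}{\left(-2\right) 4 \left(-4 - 3\right) + 73935} = \frac{1}{- 8 \left(-4 - 3\right) + 73935} = \frac{1}{\left(-8\right) \left(-7\right) + 73935} = \frac{1}{56 + 73935} = \frac{1}{73991}$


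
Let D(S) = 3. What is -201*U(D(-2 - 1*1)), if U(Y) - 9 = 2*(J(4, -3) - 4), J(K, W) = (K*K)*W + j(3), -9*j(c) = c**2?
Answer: 19497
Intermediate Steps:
j(c) = -c**2/9
J(K, W) = -1 + W*K**2 (J(K, W) = (K*K)*W - 1/9*3**2 = K**2*W - 1/9*9 = W*K**2 - 1 = -1 + W*K**2)
U(Y) = -97 (U(Y) = 9 + 2*((-1 - 3*4**2) - 4) = 9 + 2*((-1 - 3*16) - 4) = 9 + 2*((-1 - 48) - 4) = 9 + 2*(-49 - 4) = 9 + 2*(-53) = 9 - 106 = -97)
-201*U(D(-2 - 1*1)) = -201*(-97) = 19497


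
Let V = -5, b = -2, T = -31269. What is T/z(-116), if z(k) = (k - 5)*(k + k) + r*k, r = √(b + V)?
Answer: -3783549/3397118 - 31269*I*√7/6794236 ≈ -1.1138 - 0.012176*I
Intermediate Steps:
r = I*√7 (r = √(-2 - 5) = √(-7) = I*√7 ≈ 2.6458*I)
z(k) = 2*k*(-5 + k) + I*k*√7 (z(k) = (k - 5)*(k + k) + (I*√7)*k = (-5 + k)*(2*k) + I*k*√7 = 2*k*(-5 + k) + I*k*√7)
T/z(-116) = -31269*(-1/(116*(-10 + 2*(-116) + I*√7))) = -31269*(-1/(116*(-10 - 232 + I*√7))) = -31269*(-1/(116*(-242 + I*√7))) = -31269/(28072 - 116*I*√7)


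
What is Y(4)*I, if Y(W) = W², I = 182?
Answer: 2912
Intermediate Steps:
Y(4)*I = 4²*182 = 16*182 = 2912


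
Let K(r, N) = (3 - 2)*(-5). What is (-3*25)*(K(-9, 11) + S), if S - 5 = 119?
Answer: -8925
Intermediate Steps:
S = 124 (S = 5 + 119 = 124)
K(r, N) = -5 (K(r, N) = 1*(-5) = -5)
(-3*25)*(K(-9, 11) + S) = (-3*25)*(-5 + 124) = -75*119 = -8925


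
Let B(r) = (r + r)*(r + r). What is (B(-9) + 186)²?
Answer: 260100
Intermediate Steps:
B(r) = 4*r² (B(r) = (2*r)*(2*r) = 4*r²)
(B(-9) + 186)² = (4*(-9)² + 186)² = (4*81 + 186)² = (324 + 186)² = 510² = 260100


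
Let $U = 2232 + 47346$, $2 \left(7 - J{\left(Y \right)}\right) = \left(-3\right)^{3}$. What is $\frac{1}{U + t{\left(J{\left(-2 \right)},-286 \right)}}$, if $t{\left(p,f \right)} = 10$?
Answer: $\frac{1}{49588} \approx 2.0166 \cdot 10^{-5}$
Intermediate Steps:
$J{\left(Y \right)} = \frac{41}{2}$ ($J{\left(Y \right)} = 7 - \frac{\left(-3\right)^{3}}{2} = 7 - - \frac{27}{2} = 7 + \frac{27}{2} = \frac{41}{2}$)
$U = 49578$
$\frac{1}{U + t{\left(J{\left(-2 \right)},-286 \right)}} = \frac{1}{49578 + 10} = \frac{1}{49588}$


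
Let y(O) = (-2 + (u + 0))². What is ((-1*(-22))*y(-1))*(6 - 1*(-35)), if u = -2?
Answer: 14432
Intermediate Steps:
y(O) = 16 (y(O) = (-2 + (-2 + 0))² = (-2 - 2)² = (-4)² = 16)
((-1*(-22))*y(-1))*(6 - 1*(-35)) = (-1*(-22)*16)*(6 - 1*(-35)) = (22*16)*(6 + 35) = 352*41 = 14432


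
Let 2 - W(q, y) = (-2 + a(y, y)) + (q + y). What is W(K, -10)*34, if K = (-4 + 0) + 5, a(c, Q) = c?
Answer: 782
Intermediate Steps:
K = 1 (K = -4 + 5 = 1)
W(q, y) = 4 - q - 2*y (W(q, y) = 2 - ((-2 + y) + (q + y)) = 2 - (-2 + q + 2*y) = 2 + (2 - q - 2*y) = 4 - q - 2*y)
W(K, -10)*34 = (4 - 1*1 - 2*(-10))*34 = (4 - 1 + 20)*34 = 23*34 = 782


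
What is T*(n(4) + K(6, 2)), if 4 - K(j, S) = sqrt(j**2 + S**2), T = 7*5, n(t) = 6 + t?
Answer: 490 - 70*sqrt(10) ≈ 268.64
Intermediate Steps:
T = 35
K(j, S) = 4 - sqrt(S**2 + j**2) (K(j, S) = 4 - sqrt(j**2 + S**2) = 4 - sqrt(S**2 + j**2))
T*(n(4) + K(6, 2)) = 35*((6 + 4) + (4 - sqrt(2**2 + 6**2))) = 35*(10 + (4 - sqrt(4 + 36))) = 35*(10 + (4 - sqrt(40))) = 35*(10 + (4 - 2*sqrt(10))) = 35*(14 - 2*sqrt(10)) = 490 - 70*sqrt(10)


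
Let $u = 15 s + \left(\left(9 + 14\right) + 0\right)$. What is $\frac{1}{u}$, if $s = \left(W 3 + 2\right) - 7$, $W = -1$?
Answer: $- \frac{1}{97} \approx -0.010309$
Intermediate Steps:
$s = -8$ ($s = \left(\left(-1\right) 3 + 2\right) - 7 = \left(-3 + 2\right) - 7 = -1 - 7 = -8$)
$u = -97$ ($u = 15 \left(-8\right) + \left(\left(9 + 14\right) + 0\right) = -120 + \left(23 + 0\right) = -120 + 23 = -97$)
$\frac{1}{u} = \frac{1}{-97} = - \frac{1}{97}$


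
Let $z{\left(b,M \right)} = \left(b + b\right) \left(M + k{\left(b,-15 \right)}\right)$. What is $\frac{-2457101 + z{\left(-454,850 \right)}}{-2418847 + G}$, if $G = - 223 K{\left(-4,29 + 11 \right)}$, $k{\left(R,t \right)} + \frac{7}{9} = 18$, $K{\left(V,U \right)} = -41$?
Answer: $\frac{29200849}{21687336} \approx 1.3464$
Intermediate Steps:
$k{\left(R,t \right)} = \frac{155}{9}$ ($k{\left(R,t \right)} = - \frac{7}{9} + 18 = \frac{155}{9}$)
$G = 9143$ ($G = \left(-223\right) \left(-41\right) = 9143$)
$z{\left(b,M \right)} = 2 b \left(\frac{155}{9} + M\right)$ ($z{\left(b,M \right)} = \left(b + b\right) \left(M + \frac{155}{9}\right) = 2 b \left(\frac{155}{9} + M\right)$)
$\frac{-2457101 + z{\left(-454,850 \right)}}{-2418847 + G} = \frac{-2457101 + \frac{2}{9} \left(-454\right) \left(155 + 9 \cdot 850\right)}{-2418847 + 9143} = \frac{-2457101 + \frac{2}{9} \left(-454\right) \left(155 + 7650\right)}{-2409704} = \left(-2457101 + \frac{2}{9} \left(-454\right) 7805\right) \left(- \frac{1}{2409704}\right) = \left(-2457101 - \frac{7086940}{9}\right) \left(- \frac{1}{2409704}\right) = \left(- \frac{29200849}{9}\right) \left(- \frac{1}{2409704}\right) = \frac{29200849}{21687336}$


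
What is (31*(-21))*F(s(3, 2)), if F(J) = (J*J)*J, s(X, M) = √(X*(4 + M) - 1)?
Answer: -11067*√17 ≈ -45630.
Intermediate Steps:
s(X, M) = √(-1 + X*(4 + M))
F(J) = J³ (F(J) = J²*J = J³)
(31*(-21))*F(s(3, 2)) = (31*(-21))*(√(-1 + 4*3 + 2*3))³ = -651*(-1 + 12 + 6)^(3/2) = -651*17*√17 = -11067*√17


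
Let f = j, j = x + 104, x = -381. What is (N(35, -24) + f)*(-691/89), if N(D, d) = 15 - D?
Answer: 205227/89 ≈ 2305.9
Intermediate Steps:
j = -277 (j = -381 + 104 = -277)
f = -277
(N(35, -24) + f)*(-691/89) = ((15 - 1*35) - 277)*(-691/89) = ((15 - 35) - 277)*(-691*1/89) = (-20 - 277)*(-691/89) = -297*(-691/89) = 205227/89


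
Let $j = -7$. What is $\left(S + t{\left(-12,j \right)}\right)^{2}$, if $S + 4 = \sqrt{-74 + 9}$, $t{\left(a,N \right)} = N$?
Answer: $\left(11 - i \sqrt{65}\right)^{2} \approx 56.0 - 177.37 i$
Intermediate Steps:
$S = -4 + i \sqrt{65}$ ($S = -4 + \sqrt{-74 + 9} = -4 + \sqrt{-65} = -4 + i \sqrt{65} \approx -4.0 + 8.0623 i$)
$\left(S + t{\left(-12,j \right)}\right)^{2} = \left(\left(-4 + i \sqrt{65}\right) - 7\right)^{2} = \left(-11 + i \sqrt{65}\right)^{2}$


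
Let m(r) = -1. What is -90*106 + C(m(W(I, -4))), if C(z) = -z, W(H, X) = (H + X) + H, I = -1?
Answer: -9539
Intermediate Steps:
W(H, X) = X + 2*H
-90*106 + C(m(W(I, -4))) = -90*106 - 1*(-1) = -9540 + 1 = -9539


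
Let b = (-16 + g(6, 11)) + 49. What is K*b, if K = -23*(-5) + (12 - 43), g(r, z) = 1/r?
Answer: 2786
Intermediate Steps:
b = 199/6 (b = (-16 + 1/6) + 49 = -95/6 + 49 = 199/6 ≈ 33.167)
K = 84 (K = 115 - 31 = 84)
K*b = 84*(199/6) = 2786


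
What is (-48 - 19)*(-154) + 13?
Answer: 10331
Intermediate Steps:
(-48 - 19)*(-154) + 13 = -67*(-154) + 13 = 10318 + 13 = 10331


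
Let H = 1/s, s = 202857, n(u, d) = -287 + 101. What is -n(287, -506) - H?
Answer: 37731401/202857 ≈ 186.00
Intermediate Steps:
n(u, d) = -186
H = 1/202857 ≈ 4.9296e-6
-n(287, -506) - H = -1*(-186) - 1*1/202857 = 186 - 1/202857 = 37731401/202857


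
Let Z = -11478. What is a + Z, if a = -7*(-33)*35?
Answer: -3393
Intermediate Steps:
a = 8085 (a = 231*35 = 8085)
a + Z = 8085 - 11478 = -3393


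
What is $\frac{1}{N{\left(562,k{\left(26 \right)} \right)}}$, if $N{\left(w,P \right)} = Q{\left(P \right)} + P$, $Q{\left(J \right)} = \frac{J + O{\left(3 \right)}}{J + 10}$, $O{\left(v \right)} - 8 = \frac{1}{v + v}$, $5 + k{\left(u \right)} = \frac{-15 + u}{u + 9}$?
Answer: $- \frac{39060}{157439} \approx -0.2481$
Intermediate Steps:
$k{\left(u \right)} = -5 + \frac{-15 + u}{9 + u}$ ($k{\left(u \right)} = -5 + \frac{-15 + u}{u + 9} = -5 + \frac{-15 + u}{9 + u}$)
$O{\left(v \right)} = 8 + \frac{1}{2 v}$ ($O{\left(v \right)} = 8 + \frac{1}{v + v} = 8 + \frac{1}{2 v}$)
$Q{\left(J \right)} = \frac{\frac{49}{6} + J}{10 + J}$ ($Q{\left(J \right)} = \frac{J + \left(8 + \frac{1}{2 \cdot 3}\right)}{J + 10} = \frac{J + \left(8 + \frac{1}{2} \cdot \frac{1}{3}\right)}{10 + J} = \frac{J + \left(8 + \frac{1}{6}\right)}{10 + J} = \frac{J + \frac{49}{6}}{10 + J} = \frac{\frac{49}{6} + J}{10 + J}$)
$N{\left(w,P \right)} = P + \frac{\frac{49}{6} + P}{10 + P}$ ($N{\left(w,P \right)} = \frac{\frac{49}{6} + P}{10 + P} + P = P + \frac{\frac{49}{6} + P}{10 + P}$)
$\frac{1}{N{\left(562,k{\left(26 \right)} \right)}} = \frac{1}{\frac{1}{10 + \frac{4 \left(-15 - 26\right)}{9 + 26}} \left(\frac{49}{6} + \left(\frac{4 \left(-15 - 26\right)}{9 + 26}\right)^{2} + 11 \frac{4 \left(-15 - 26\right)}{9 + 26}\right)} = \frac{1}{\frac{1}{10 + \frac{4 \left(-15 - 26\right)}{35}} \left(\frac{49}{6} + \left(\frac{4 \left(-15 - 26\right)}{35}\right)^{2} + 11 \frac{4 \left(-15 - 26\right)}{35}\right)} = \frac{1}{\frac{1}{10 + 4 \cdot \frac{1}{35} \left(-41\right)} \left(\frac{49}{6} + \left(4 \cdot \frac{1}{35} \left(-41\right)\right)^{2} + 11 \cdot 4 \cdot \frac{1}{35} \left(-41\right)\right)} = \frac{1}{\frac{1}{10 - \frac{164}{35}} \left(\frac{49}{6} + \left(- \frac{164}{35}\right)^{2} + 11 \left(- \frac{164}{35}\right)\right)} = \frac{1}{\frac{1}{\frac{186}{35}} \left(\frac{49}{6} + \frac{26896}{1225} - \frac{1804}{35}\right)} = \frac{1}{\frac{35}{186} \left(- \frac{157439}{7350}\right)} = \frac{1}{- \frac{157439}{39060}} = - \frac{39060}{157439}$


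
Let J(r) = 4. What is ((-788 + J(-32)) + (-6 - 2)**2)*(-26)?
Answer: 18720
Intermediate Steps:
((-788 + J(-32)) + (-6 - 2)**2)*(-26) = ((-788 + 4) + (-6 - 2)**2)*(-26) = (-784 + (-8)**2)*(-26) = (-784 + 64)*(-26) = -720*(-26) = 18720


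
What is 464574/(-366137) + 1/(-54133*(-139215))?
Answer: -3501088011805393/2759254416976515 ≈ -1.2689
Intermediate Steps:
464574/(-366137) + 1/(-54133*(-139215)) = 464574*(-1/366137) - 1/54133*(-1/139215) = -464574/366137 + 1/7536125595 = -3501088011805393/2759254416976515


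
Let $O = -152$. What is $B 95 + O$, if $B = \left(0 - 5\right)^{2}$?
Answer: $2223$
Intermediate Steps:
$B = 25$ ($B = \left(-5\right)^{2} = 25$)
$B 95 + O = 25 \cdot 95 - 152 = 2375 - 152 = 2223$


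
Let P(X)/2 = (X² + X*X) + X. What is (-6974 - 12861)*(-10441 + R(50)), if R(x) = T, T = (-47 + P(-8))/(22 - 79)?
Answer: 11808370550/57 ≈ 2.0716e+8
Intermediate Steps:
P(X) = 2*X + 4*X² (P(X) = 2*((X² + X*X) + X) = 2*((X² + X²) + X) = 2*(2*X² + X) = 2*(X + 2*X²) = 2*X + 4*X²)
T = -193/57 (T = (-47 + 2*(-8)*(1 + 2*(-8)))/(22 - 79) = (-47 + 2*(-8)*(1 - 16))/(-57) = (-47 + 2*(-8)*(-15))*(-1/57) = (-47 + 240)*(-1/57) = 193*(-1/57) = -193/57 ≈ -3.3860)
R(x) = -193/57
(-6974 - 12861)*(-10441 + R(50)) = (-6974 - 12861)*(-10441 - 193/57) = -19835*(-595330/57) = 11808370550/57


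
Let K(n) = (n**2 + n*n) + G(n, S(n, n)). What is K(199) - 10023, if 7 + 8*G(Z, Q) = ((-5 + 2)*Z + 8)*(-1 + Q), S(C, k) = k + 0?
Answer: 436803/8 ≈ 54600.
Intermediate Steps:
S(C, k) = k
G(Z, Q) = -7/8 + (-1 + Q)*(8 - 3*Z)/8 (G(Z, Q) = -7/8 + (((-5 + 2)*Z + 8)*(-1 + Q))/8 = -7/8 + ((-3*Z + 8)*(-1 + Q))/8 = -7/8 + ((8 - 3*Z)*(-1 + Q))/8 = -7/8 + ((-1 + Q)*(8 - 3*Z))/8 = -7/8 + (-1 + Q)*(8 - 3*Z)/8)
K(n) = -15/8 + 11*n/8 + 13*n**2/8 (K(n) = (n**2 + n*n) + (-15/8 + n + 3*n/8 - 3*n*n/8) = (n**2 + n**2) + (-15/8 + n + 3*n/8 - 3*n**2/8) = 2*n**2 + (-15/8 - 3*n**2/8 + 11*n/8) = -15/8 + 11*n/8 + 13*n**2/8)
K(199) - 10023 = (-15/8 + (11/8)*199 + (13/8)*199**2) - 10023 = (-15/8 + 2189/8 + (13/8)*39601) - 10023 = (-15/8 + 2189/8 + 514813/8) - 10023 = 516987/8 - 10023 = 436803/8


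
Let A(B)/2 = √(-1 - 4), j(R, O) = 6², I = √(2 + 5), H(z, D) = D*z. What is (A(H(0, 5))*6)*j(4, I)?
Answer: 432*I*√5 ≈ 965.98*I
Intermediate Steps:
I = √7 ≈ 2.6458
j(R, O) = 36
A(B) = 2*I*√5 (A(B) = 2*√(-1 - 4) = 2*√(-5) = 2*(I*√5) = 2*I*√5)
(A(H(0, 5))*6)*j(4, I) = ((2*I*√5)*6)*36 = (12*I*√5)*36 = 432*I*√5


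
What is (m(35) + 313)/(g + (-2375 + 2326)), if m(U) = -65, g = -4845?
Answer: -124/2447 ≈ -0.050674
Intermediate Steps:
(m(35) + 313)/(g + (-2375 + 2326)) = (-65 + 313)/(-4845 + (-2375 + 2326)) = 248/(-4845 - 49) = 248/(-4894) = 248*(-1/4894) = -124/2447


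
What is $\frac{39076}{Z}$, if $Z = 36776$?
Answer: $\frac{9769}{9194} \approx 1.0625$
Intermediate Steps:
$\frac{39076}{Z} = \frac{39076}{36776} = 39076 \cdot \frac{1}{36776} = \frac{9769}{9194}$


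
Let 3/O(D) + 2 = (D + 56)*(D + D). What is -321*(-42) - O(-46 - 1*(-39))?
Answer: 9275619/688 ≈ 13482.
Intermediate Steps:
O(D) = 3/(-2 + 2*D*(56 + D)) (O(D) = 3/(-2 + (D + 56)*(D + D)) = 3/(-2 + (56 + D)*(2*D)) = 3/(-2 + 2*D*(56 + D)))
-321*(-42) - O(-46 - 1*(-39)) = -321*(-42) - 3/(2*(-1 + (-46 - 1*(-39))**2 + 56*(-46 - 1*(-39)))) = 13482 - 3/(2*(-1 + (-46 + 39)**2 + 56*(-46 + 39))) = 13482 - 3/(2*(-1 + (-7)**2 + 56*(-7))) = 13482 - 3/(2*(-1 + 49 - 392)) = 13482 - 3/(2*(-344)) = 13482 - 3*(-1)/(2*344) = 13482 - 1*(-3/688) = 13482 + 3/688 = 9275619/688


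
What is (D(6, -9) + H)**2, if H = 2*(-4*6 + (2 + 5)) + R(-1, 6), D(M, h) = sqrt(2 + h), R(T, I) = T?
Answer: (35 - I*sqrt(7))**2 ≈ 1218.0 - 185.2*I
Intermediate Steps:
H = -35 (H = 2*(-4*6 + (2 + 5)) - 1 = 2*(-24 + 7) - 1 = 2*(-17) - 1 = -34 - 1 = -35)
(D(6, -9) + H)**2 = (sqrt(2 - 9) - 35)**2 = (sqrt(-7) - 35)**2 = (I*sqrt(7) - 35)**2 = (-35 + I*sqrt(7))**2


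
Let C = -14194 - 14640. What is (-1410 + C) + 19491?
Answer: -10753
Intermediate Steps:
C = -28834
(-1410 + C) + 19491 = (-1410 - 28834) + 19491 = -30244 + 19491 = -10753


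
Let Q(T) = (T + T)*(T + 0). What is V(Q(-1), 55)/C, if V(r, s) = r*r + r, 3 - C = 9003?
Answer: -1/1500 ≈ -0.00066667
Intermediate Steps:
C = -9000 (C = 3 - 1*9003 = 3 - 9003 = -9000)
Q(T) = 2*T² (Q(T) = (2*T)*T = 2*T²)
V(r, s) = r + r² (V(r, s) = r² + r = r + r²)
V(Q(-1), 55)/C = ((2*(-1)²)*(1 + 2*(-1)²))/(-9000) = ((2*1)*(1 + 2*1))*(-1/9000) = (2*(1 + 2))*(-1/9000) = (2*3)*(-1/9000) = 6*(-1/9000) = -1/1500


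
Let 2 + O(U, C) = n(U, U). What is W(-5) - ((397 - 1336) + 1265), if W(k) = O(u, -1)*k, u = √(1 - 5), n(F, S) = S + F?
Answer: -316 - 20*I ≈ -316.0 - 20.0*I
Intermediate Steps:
n(F, S) = F + S
u = 2*I (u = √(-4) = 2*I ≈ 2.0*I)
O(U, C) = -2 + 2*U (O(U, C) = -2 + (U + U) = -2 + 2*U)
W(k) = k*(-2 + 4*I) (W(k) = (-2 + 2*(2*I))*k = (-2 + 4*I)*k = k*(-2 + 4*I))
W(-5) - ((397 - 1336) + 1265) = -5*(-2 + 4*I) - ((397 - 1336) + 1265) = (10 - 20*I) - (-939 + 1265) = (10 - 20*I) - 1*326 = (10 - 20*I) - 326 = -316 - 20*I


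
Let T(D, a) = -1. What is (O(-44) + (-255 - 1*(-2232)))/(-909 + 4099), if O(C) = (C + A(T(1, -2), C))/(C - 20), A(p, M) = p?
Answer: 126573/204160 ≈ 0.61997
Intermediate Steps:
O(C) = (-1 + C)/(-20 + C) (O(C) = (C - 1)/(C - 20) = (-1 + C)/(-20 + C))
(O(-44) + (-255 - 1*(-2232)))/(-909 + 4099) = ((-1 - 44)/(-20 - 44) + (-255 - 1*(-2232)))/(-909 + 4099) = (-45/(-64) + (-255 + 2232))/3190 = (-1/64*(-45) + 1977)*(1/3190) = (45/64 + 1977)*(1/3190) = (126573/64)*(1/3190) = 126573/204160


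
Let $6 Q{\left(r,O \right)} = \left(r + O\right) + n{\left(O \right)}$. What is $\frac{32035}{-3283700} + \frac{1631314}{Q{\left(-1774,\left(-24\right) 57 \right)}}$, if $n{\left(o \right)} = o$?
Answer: $- \frac{642812383373}{296189740} \approx -2170.3$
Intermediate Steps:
$Q{\left(r,O \right)} = \frac{O}{3} + \frac{r}{6}$ ($Q{\left(r,O \right)} = \frac{\left(r + O\right) + O}{6} = \frac{\left(O + r\right) + O}{6} = \frac{r + 2 O}{6} = \frac{O}{3} + \frac{r}{6}$)
$\frac{32035}{-3283700} + \frac{1631314}{Q{\left(-1774,\left(-24\right) 57 \right)}} = \frac{32035}{-3283700} + \frac{1631314}{\frac{\left(-24\right) 57}{3} + \frac{1}{6} \left(-1774\right)} = 32035 \left(- \frac{1}{3283700}\right) + \frac{1631314}{\frac{1}{3} \left(-1368\right) - \frac{887}{3}} = - \frac{6407}{656740} + \frac{1631314}{-456 - \frac{887}{3}} = - \frac{6407}{656740} + \frac{1631314}{- \frac{2255}{3}} = - \frac{6407}{656740} + 1631314 \left(- \frac{3}{2255}\right) = - \frac{6407}{656740} - \frac{4893942}{2255} = - \frac{642812383373}{296189740}$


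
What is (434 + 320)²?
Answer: 568516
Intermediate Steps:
(434 + 320)² = 754² = 568516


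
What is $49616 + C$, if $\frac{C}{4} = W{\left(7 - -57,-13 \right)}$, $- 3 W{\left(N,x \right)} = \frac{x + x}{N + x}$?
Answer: $\frac{7591352}{153} \approx 49617.0$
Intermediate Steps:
$W{\left(N,x \right)} = - \frac{2 x}{3 \left(N + x\right)}$ ($W{\left(N,x \right)} = - \frac{\left(x + x\right) \frac{1}{N + x}}{3} = - \frac{2 x \frac{1}{N + x}}{3} = - \frac{2 x}{3 \left(N + x\right)}$)
$C = \frac{104}{153}$ ($C = 4 \left(\left(-2\right) \left(-13\right) \frac{1}{3 \left(7 - -57\right) + 3 \left(-13\right)}\right) = 4 \left(\left(-2\right) \left(-13\right) \frac{1}{3 \left(7 + 57\right) - 39}\right) = 4 \left(\left(-2\right) \left(-13\right) \frac{1}{3 \cdot 64 - 39}\right) = 4 \left(\left(-2\right) \left(-13\right) \frac{1}{192 - 39}\right) = 4 \left(\left(-2\right) \left(-13\right) \frac{1}{153}\right) = 4 \cdot \frac{26}{153} = \frac{104}{153} \approx 0.67974$)
$49616 + C = 49616 + \frac{104}{153} = \frac{7591352}{153}$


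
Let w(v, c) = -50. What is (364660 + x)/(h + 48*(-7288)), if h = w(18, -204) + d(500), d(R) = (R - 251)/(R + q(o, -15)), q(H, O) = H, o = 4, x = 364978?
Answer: -122579184/58778749 ≈ -2.0854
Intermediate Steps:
d(R) = (-251 + R)/(4 + R) (d(R) = (R - 251)/(R + 4) = (-251 + R)/(4 + R))
h = -8317/168 (h = -50 + (-251 + 500)/(4 + 500) = -50 + 249/504 = -50 + (1/504)*249 = -50 + 83/168 = -8317/168 ≈ -49.506)
(364660 + x)/(h + 48*(-7288)) = (364660 + 364978)/(-8317/168 + 48*(-7288)) = 729638/(-8317/168 - 349824) = 729638/(-58778749/168) = 729638*(-168/58778749) = -122579184/58778749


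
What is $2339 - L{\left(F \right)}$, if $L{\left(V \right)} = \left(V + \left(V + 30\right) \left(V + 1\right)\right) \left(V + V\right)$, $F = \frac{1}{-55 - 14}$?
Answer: $\frac{768663797}{328509} \approx 2339.9$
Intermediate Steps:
$F = - \frac{1}{69}$ ($F = \frac{1}{-69} = - \frac{1}{69} \approx -0.014493$)
$L{\left(V \right)} = 2 V \left(V + \left(1 + V\right) \left(30 + V\right)\right)$ ($L{\left(V \right)} = \left(V + \left(30 + V\right) \left(1 + V\right)\right) 2 V = \left(V + \left(1 + V\right) \left(30 + V\right)\right) 2 V = 2 V \left(V + \left(1 + V\right) \left(30 + V\right)\right)$)
$2339 - L{\left(F \right)} = 2339 - 2 \left(- \frac{1}{69}\right) \left(30 + \left(- \frac{1}{69}\right)^{2} + 32 \left(- \frac{1}{69}\right)\right) = 2339 - 2 \left(- \frac{1}{69}\right) \left(30 + \frac{1}{4761} - \frac{32}{69}\right) = 2339 - 2 \left(- \frac{1}{69}\right) \frac{140623}{4761} = 2339 - - \frac{281246}{328509} = 2339 + \frac{281246}{328509} = \frac{768663797}{328509}$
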